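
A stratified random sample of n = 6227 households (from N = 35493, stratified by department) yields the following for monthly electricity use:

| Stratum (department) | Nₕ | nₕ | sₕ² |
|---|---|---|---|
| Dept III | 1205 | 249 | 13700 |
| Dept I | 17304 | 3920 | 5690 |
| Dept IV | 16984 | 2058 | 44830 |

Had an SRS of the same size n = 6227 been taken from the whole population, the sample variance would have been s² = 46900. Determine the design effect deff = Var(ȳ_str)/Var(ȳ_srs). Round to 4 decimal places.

0.7569

Var(ȳ_str) = Σ Wₕ²(1−fₕ)sₕ²/nₕ with Wₕ = Nₕ/35493:
  Dept III: (1205/35493)²·(1−249/1205)·13700/249 = 0.050313061
  Dept I: (17304/35493)²·(1−3920/17304)·5690/3920 = 0.26685369
  Dept IV: (16984/35493)²·(1−2058/16984)·44830/2058 = 4.3835036
  → Var(ȳ_str) = 4.7006704.
Var(ȳ_srs) = (1 − 6227/35493)·46900/6227 = 6.2103294.
deff = 4.7006704 / 6.2103294 = 0.7569.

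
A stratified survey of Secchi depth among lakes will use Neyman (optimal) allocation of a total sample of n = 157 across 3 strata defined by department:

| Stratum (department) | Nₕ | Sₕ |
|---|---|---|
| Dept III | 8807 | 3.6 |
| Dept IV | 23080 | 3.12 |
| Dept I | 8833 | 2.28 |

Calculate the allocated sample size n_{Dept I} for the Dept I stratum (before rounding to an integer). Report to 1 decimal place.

25.5

Neyman allocation: nₕ = n·NₕSₕ / Σⱼ NⱼSⱼ.
Σ NⱼSⱼ = 8807·3.6 + 23080·3.12 + 8833·2.28 = 123854.04.
n_{Dept I} = 157·8833·2.28 / 123854.04 = 25.5.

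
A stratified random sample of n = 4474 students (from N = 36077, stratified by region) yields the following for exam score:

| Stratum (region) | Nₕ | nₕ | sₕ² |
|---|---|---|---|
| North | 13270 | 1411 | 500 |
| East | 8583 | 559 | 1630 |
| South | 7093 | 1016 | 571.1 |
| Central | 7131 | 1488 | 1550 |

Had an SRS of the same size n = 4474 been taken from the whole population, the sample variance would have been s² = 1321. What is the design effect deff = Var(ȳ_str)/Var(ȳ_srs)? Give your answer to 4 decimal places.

Var(ȳ_str) = Σ Wₕ²(1−fₕ)sₕ²/nₕ with Wₕ = Nₕ/36077:
  North: (13270/36077)²·(1−1411/13270)·500/1411 = 0.042845099
  East: (8583/36077)²·(1−559/8583)·1630/559 = 0.15429256
  South: (7093/36077)²·(1−1016/7093)·571.1/1016 = 0.01861559
  Central: (7131/36077)²·(1−1488/7131)·1550/1488 = 0.032205379
  → Var(ȳ_str) = 0.24795863.
Var(ȳ_srs) = (1 − 4474/36077)·1321/4474 = 0.25864538.
deff = 0.24795863 / 0.25864538 = 0.9587.

0.9587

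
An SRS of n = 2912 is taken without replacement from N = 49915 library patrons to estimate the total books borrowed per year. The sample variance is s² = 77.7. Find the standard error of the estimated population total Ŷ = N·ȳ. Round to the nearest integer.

Var(Ŷ) = N²·Var(ȳ) = N²·(1 − n/N)·s²/n.
f = 2912/49915 = 0.05833918; Var(ȳ) = 0.94166082·77.7/2912 = 0.025126046.
Var(Ŷ) = 49915² · 0.025126046 = 6.2601725 × 10^7.
SE(Ŷ) = √(6.2601725 × 10^7) = 7912.

7912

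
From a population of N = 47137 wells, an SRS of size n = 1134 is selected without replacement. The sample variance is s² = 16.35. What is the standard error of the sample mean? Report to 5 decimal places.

Under SRS without replacement, Var(ȳ) = (1 − f)·s²/n with f = n/N = 1134/47137 = 0.02405753.
Var(ȳ) = (1 − 0.02405753)·16.35/1134 = 0.97594247·0.014417989 = 0.014071128.
SE(ȳ) = √(0.014071128) = 0.11862.

0.11862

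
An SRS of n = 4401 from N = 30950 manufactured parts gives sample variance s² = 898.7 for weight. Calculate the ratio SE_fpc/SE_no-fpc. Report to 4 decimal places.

f = n/N = 4401/30950 = 0.14219709.
SE_no-fpc = √(s²/n) = 0.45188891; SE_fpc = √((1−f)s²/n) = 0.41852889.
Ratio = √(1−f) = 0.92617650.

0.9262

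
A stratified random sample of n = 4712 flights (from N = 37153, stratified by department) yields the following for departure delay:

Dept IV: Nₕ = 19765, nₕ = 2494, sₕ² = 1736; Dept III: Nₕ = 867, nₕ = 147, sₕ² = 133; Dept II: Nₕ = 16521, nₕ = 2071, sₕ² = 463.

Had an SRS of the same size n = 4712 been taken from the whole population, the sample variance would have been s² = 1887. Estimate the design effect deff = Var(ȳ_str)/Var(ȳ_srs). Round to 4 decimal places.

0.6040

Var(ȳ_str) = Σ Wₕ²(1−fₕ)sₕ²/nₕ with Wₕ = Nₕ/37153:
  Dept IV: (19765/37153)²·(1−2494/19765)·1736/2494 = 0.17213921
  Dept III: (867/37153)²·(1−147/867)·133/147 = 4.0916467 × 10^-4
  Dept II: (16521/37153)²·(1−2071/16521)·463/2071 = 0.038664936
  → Var(ȳ_str) = 0.21121331.
Var(ȳ_srs) = (1 − 4712/37153)·1887/4712 = 0.34967692.
deff = 0.21121331 / 0.34967692 = 0.6040.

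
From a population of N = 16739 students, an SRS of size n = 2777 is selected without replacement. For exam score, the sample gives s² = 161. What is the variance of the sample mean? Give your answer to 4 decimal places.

0.0484

Under SRS without replacement, Var(ȳ) = (1 − f)·s²/n with f = n/N = 2777/16739 = 0.16589999.
Var(ȳ) = (1 − 0.16589999)·161/2777 = 0.83410001·0.057976233 = 0.048357977.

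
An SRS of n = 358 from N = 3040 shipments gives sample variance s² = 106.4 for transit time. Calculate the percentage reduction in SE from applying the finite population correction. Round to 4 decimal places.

f = n/N = 358/3040 = 0.11776316.
SE_no-fpc = √(s²/n) = 0.54516668; SE_fpc = √((1−f)s²/n) = 0.51206123.
Ratio = √(1−f) = 0.93927464. Reduction = 100·(1 − 0.93927464) = 6.0725%.

6.0725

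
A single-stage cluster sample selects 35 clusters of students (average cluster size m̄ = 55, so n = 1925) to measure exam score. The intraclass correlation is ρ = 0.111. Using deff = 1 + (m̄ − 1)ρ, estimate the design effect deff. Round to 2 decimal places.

deff = 1 + (55 − 1)·0.111 = 1 + 5.994 = 6.994.

6.99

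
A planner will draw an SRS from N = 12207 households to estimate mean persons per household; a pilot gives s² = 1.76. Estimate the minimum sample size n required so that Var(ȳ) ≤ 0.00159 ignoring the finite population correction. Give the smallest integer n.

1107

Without fpc, n₀ = s²/D = 1.76/0.00159 = 1106.9182.
Rounding up, n = 1107.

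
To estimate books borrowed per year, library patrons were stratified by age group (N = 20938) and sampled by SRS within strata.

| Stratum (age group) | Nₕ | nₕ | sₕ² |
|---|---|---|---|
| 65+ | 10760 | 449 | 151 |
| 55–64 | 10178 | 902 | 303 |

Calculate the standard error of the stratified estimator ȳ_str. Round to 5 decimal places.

Var(ȳ_str) = Σₕ Wₕ²(1 − fₕ)sₕ²/nₕ with Wₕ = Nₕ/N, N = 20938.
65+: Wₕ = 0.51389818; term = 0.51389818²·(1 − 0.04172862)·151/449 = 0.085108566.
55–64: Wₕ = 0.48610182; term = 0.48610182²·(1 − 0.08862252)·303/902 = 0.072341729.
Sum = 0.1574503.
SE = √(0.1574503) = 0.39680.

0.39680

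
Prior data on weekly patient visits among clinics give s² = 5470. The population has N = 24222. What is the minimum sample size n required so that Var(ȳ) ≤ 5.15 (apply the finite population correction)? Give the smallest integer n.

Without fpc, n₀ = s²/D = 5470/5.15 = 1062.1359.
With fpc, (1 − n/N)·s²/n ≤ D requires n ≥ n₀/(1 + n₀/N) = 1062.1359/(1 + 1062.1359/24222) = 1017.5177.
Rounding up, n = 1018.

1018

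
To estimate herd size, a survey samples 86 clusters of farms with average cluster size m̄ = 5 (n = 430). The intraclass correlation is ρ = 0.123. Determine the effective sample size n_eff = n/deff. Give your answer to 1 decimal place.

deff = 1 + (5 − 1)·0.123 = 1 + 0.492 = 1.492.
n_eff = 430 / 1.492 = 288.2.

288.2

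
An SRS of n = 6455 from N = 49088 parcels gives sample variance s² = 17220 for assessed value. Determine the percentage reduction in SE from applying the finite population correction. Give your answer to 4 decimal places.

f = n/N = 6455/49088 = 0.13149853.
SE_no-fpc = √(s²/n) = 1.6333094; SE_fpc = √((1−f)s²/n) = 1.5221369.
Ratio = √(1−f) = 0.93193426. Reduction = 100·(1 − 0.93193426) = 6.8066%.

6.8066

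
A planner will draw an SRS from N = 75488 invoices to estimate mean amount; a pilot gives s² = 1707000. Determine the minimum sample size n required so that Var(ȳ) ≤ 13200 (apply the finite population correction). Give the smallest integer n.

130

Without fpc, n₀ = s²/D = 1707000/13200 = 129.3182.
With fpc, (1 − n/N)·s²/n ≤ D requires n ≥ n₀/(1 + n₀/N) = 129.3182/(1 + 129.3182/75488) = 129.0970.
Rounding up, n = 130.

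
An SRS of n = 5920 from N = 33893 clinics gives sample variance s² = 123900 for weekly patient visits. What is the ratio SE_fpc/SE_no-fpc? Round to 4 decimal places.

f = n/N = 5920/33893 = 0.17466734.
SE_no-fpc = √(s²/n) = 4.5748283; SE_fpc = √((1−f)s²/n) = 4.1561318.
Ratio = √(1−f) = 0.90847821.

0.9085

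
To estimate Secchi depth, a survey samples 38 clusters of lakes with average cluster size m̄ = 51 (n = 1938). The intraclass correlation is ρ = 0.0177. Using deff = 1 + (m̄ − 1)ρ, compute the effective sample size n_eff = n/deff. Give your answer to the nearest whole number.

deff = 1 + (51 − 1)·0.0177 = 1 + 0.885 = 1.885.
n_eff = 1938 / 1.885 = 1028.

1028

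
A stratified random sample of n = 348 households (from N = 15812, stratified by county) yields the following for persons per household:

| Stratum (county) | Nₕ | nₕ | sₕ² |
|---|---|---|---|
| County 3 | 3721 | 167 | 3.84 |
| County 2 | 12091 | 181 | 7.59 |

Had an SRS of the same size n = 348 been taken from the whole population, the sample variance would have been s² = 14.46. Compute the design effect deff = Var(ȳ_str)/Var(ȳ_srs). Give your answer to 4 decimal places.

0.6243

Var(ȳ_str) = Σ Wₕ²(1−fₕ)sₕ²/nₕ with Wₕ = Nₕ/15812:
  County 3: (3721/15812)²·(1−167/3721)·3.84/167 = 0.0012162371
  County 2: (12091/15812)²·(1−181/12091)·7.59/181 = 0.024152582
  → Var(ȳ_str) = 0.025368819.
Var(ȳ_srs) = (1 − 348/15812)·14.46/348 = 0.040637229.
deff = 0.025368819 / 0.040637229 = 0.6243.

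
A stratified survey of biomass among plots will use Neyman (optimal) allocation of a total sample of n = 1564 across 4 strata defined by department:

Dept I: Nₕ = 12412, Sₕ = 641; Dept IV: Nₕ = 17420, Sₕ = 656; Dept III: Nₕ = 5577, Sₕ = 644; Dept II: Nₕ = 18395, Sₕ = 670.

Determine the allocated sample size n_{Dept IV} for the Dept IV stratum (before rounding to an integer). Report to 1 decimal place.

Neyman allocation: nₕ = n·NₕSₕ / Σⱼ NⱼSⱼ.
Σ NⱼSⱼ = 12412·641 + 17420·656 + 5577·644 + 18395·670 = 3.529985 × 10^7.
n_{Dept IV} = 1564·17420·656 / (3.529985 × 10^7) = 506.3.

506.3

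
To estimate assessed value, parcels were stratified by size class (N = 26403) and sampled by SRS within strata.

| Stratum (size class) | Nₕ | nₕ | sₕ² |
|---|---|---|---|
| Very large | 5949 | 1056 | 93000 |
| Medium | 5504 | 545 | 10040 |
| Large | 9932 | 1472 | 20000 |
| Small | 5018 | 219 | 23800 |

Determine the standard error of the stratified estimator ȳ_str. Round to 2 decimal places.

3.13

Var(ȳ_str) = Σₕ Wₕ²(1 − fₕ)sₕ²/nₕ with Wₕ = Nₕ/N, N = 26403.
Very large: Wₕ = 0.22531531; term = 0.22531531²·(1 − 0.17750883)·93000/1056 = 3.677322.
Medium: Wₕ = 0.20846116; term = 0.20846116²·(1 − 0.09901890)·10040/545 = 0.72127884.
Large: Wₕ = 0.37616937; term = 0.37616937²·(1 − 0.14820781)·20000/1472 = 1.6376561.
Small: Wₕ = 0.19005416; term = 0.19005416²·(1 − 0.04364289)·23800/219 = 3.7541161.
Sum = 9.790373.
SE = √(9.790373) = 3.13.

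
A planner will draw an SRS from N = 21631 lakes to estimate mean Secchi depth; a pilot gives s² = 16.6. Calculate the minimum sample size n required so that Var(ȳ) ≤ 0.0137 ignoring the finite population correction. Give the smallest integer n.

Without fpc, n₀ = s²/D = 16.6/0.0137 = 1211.6788.
Rounding up, n = 1212.

1212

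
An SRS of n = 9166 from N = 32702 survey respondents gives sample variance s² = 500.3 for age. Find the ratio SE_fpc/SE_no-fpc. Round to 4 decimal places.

f = n/N = 9166/32702 = 0.28028867.
SE_no-fpc = √(s²/n) = 0.23362823; SE_fpc = √((1−f)s²/n) = 0.19820039.
Ratio = √(1−f) = 0.84835802.

0.8484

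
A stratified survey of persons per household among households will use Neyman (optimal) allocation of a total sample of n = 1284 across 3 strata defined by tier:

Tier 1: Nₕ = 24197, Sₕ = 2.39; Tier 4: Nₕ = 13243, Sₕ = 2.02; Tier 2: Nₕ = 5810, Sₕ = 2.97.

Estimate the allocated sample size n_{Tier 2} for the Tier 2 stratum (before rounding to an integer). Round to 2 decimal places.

217.57

Neyman allocation: nₕ = n·NₕSₕ / Σⱼ NⱼSⱼ.
Σ NⱼSⱼ = 24197·2.39 + 13243·2.02 + 5810·2.97 = 101837.39.
n_{Tier 2} = 1284·5810·2.97 / 101837.39 = 217.57.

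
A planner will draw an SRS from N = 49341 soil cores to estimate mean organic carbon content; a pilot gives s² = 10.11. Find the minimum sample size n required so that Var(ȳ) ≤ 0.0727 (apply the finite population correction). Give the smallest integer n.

Without fpc, n₀ = s²/D = 10.11/0.0727 = 139.0646.
With fpc, (1 − n/N)·s²/n ≤ D requires n ≥ n₀/(1 + n₀/N) = 139.0646/(1 + 139.0646/49341) = 138.6738.
Rounding up, n = 139.

139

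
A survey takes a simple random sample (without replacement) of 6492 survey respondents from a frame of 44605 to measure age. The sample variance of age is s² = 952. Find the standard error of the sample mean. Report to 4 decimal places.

Under SRS without replacement, Var(ȳ) = (1 − f)·s²/n with f = n/N = 6492/44605 = 0.14554422.
Var(ȳ) = (1 − 0.14554422)·952/6492 = 0.85445578·0.14664202 = 0.12529912.
SE(ȳ) = √(0.12529912) = 0.3540.

0.3540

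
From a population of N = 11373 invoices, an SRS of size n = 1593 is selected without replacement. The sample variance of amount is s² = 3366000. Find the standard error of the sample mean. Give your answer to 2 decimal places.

Under SRS without replacement, Var(ȳ) = (1 − f)·s²/n with f = n/N = 1593/11373 = 0.14006858.
Var(ȳ) = (1 − 0.14006858)·3366000/1593 = 0.85993142·2112.9944 = 1817.0302.
SE(ȳ) = √(1817.0302) = 42.63.

42.63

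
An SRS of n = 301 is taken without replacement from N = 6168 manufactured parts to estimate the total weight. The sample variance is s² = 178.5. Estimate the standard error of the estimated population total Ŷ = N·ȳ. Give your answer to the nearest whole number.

Var(Ŷ) = N²·Var(ȳ) = N²·(1 − n/N)·s²/n.
f = 301/6168 = 0.04880026; Var(ȳ) = 0.95119974·178.5/301 = 0.56408357.
Var(Ŷ) = 6168² · 0.56408357 = 2.1460122 × 10^7.
SE(Ŷ) = √(2.1460122 × 10^7) = 4633.

4633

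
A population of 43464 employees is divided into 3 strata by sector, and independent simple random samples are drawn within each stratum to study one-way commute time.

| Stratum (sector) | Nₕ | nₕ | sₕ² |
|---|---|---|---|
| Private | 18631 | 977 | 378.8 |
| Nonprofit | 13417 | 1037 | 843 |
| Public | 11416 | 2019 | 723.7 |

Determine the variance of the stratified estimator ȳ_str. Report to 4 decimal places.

0.1593

Var(ȳ_str) = Σₕ Wₕ²(1 − fₕ)sₕ²/nₕ with Wₕ = Nₕ/N, N = 43464.
Private: Wₕ = 0.42865360; term = 0.42865360²·(1 − 0.05243948)·378.8/977 = 0.067504902.
Nonprofit: Wₕ = 0.30869225; term = 0.30869225²·(1 − 0.07729001)·843/1037 = 0.071476865.
Public: Wₕ = 0.26265415; term = 0.26265415²·(1 − 0.17685704)·723.7/2019 = 0.020354763.
Sum = 0.15933653.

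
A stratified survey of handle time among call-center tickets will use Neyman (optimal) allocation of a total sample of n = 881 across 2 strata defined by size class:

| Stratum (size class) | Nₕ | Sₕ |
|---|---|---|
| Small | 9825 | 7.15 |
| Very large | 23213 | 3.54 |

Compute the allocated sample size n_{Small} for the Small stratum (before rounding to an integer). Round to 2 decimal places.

Neyman allocation: nₕ = n·NₕSₕ / Σⱼ NⱼSⱼ.
Σ NⱼSⱼ = 9825·7.15 + 23213·3.54 = 152422.77.
n_{Small} = 881·9825·7.15 / 152422.77 = 406.04.

406.04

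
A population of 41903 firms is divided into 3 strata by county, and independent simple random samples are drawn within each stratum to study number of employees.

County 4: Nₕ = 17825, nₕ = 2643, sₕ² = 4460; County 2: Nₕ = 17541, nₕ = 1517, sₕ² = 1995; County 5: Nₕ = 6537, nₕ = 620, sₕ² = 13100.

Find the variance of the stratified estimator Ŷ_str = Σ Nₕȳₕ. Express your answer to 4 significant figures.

Var(Ŷ_str) = Σₕ Nₕ²(1 − fₕ)sₕ²/nₕ.
County 4: 17825²·(1 − 2643/17825)·4460/2643 = 4.5666342 × 10^8.
County 2: 17541²·(1 − 1517/17541)·1995/1517 = 3.696431 × 10^8.
County 5: 6537²·(1 − 620/6537)·13100/620 = 8.172589 × 10^8.
Sum = 1.6435654 × 10^9.

1.644 × 10^9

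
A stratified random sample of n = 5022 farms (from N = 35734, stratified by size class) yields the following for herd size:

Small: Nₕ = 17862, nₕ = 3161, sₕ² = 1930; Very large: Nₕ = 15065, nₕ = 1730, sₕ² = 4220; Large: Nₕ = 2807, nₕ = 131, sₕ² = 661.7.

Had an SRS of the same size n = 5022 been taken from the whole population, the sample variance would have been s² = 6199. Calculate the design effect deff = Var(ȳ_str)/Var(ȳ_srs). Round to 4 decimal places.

0.5081

Var(ȳ_str) = Σ Wₕ²(1−fₕ)sₕ²/nₕ with Wₕ = Nₕ/35734:
  Small: (17862/35734)²·(1−3161/17862)·1930/3161 = 0.12555861
  Very large: (15065/35734)²·(1−1730/15065)·4220/1730 = 0.38376489
  Large: (2807/35734)²·(1−131/2807)·661.7/131 = 0.029713588
  → Var(ȳ_str) = 0.53903709.
Var(ȳ_srs) = (1 − 5022/35734)·6199/5022 = 1.0608925.
deff = 0.53903709 / 1.0608925 = 0.5081.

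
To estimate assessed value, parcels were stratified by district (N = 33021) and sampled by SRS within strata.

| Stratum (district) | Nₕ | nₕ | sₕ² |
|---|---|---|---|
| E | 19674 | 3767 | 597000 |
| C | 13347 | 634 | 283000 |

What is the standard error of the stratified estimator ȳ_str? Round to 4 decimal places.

Var(ȳ_str) = Σₕ Wₕ²(1 − fₕ)sₕ²/nₕ with Wₕ = Nₕ/N, N = 33021.
E: Wₕ = 0.59580267; term = 0.59580267²·(1 − 0.19147098)·597000/3767 = 45.486154.
C: Wₕ = 0.40419733; term = 0.40419733²·(1 − 0.04750131)·283000/634 = 69.462185.
Sum = 114.94834.
SE = √(114.94834) = 10.7214.

10.7214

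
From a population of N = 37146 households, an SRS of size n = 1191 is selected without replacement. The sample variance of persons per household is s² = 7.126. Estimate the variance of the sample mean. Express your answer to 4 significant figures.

Under SRS without replacement, Var(ȳ) = (1 − f)·s²/n with f = n/N = 1191/37146 = 0.03206267.
Var(ȳ) = (1 − 0.03206267)·7.126/1191 = 0.96793733·0.0059832074 = 0.0057913698.

0.005791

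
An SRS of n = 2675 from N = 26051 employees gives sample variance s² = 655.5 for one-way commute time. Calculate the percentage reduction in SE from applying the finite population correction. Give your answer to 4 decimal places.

f = n/N = 2675/26051 = 0.10268320.
SE_no-fpc = √(s²/n) = 0.49502195; SE_fpc = √((1−f)s²/n) = 0.46891849.
Ratio = √(1−f) = 0.94726807. Reduction = 100·(1 − 0.94726807) = 5.2732%.

5.2732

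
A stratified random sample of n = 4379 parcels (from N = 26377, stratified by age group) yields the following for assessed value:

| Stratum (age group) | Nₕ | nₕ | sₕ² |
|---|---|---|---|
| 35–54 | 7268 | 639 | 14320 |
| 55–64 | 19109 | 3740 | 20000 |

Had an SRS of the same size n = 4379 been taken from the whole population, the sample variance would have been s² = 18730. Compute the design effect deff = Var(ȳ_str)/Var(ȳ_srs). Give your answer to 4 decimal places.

Var(ȳ_str) = Σ Wₕ²(1−fₕ)sₕ²/nₕ with Wₕ = Nₕ/26377:
  35–54: (7268/26377)²·(1−639/7268)·14320/639 = 1.5518663
  55–64: (19109/26377)²·(1−3740/19109)·20000/3740 = 2.2573098
  → Var(ȳ_str) = 3.8091761.
Var(ȳ_srs) = (1 − 4379/26377)·18730/4379 = 3.5671439.
deff = 3.8091761 / 3.5671439 = 1.0679.

1.0679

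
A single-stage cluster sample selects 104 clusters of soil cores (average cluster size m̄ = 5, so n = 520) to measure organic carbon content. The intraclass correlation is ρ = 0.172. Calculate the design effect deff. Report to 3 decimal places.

1.688

deff = 1 + (5 − 1)·0.172 = 1 + 0.688 = 1.688.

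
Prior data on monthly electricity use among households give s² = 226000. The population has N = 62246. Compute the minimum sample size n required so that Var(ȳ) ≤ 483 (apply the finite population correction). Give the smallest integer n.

Without fpc, n₀ = s²/D = 226000/483 = 467.9089.
With fpc, (1 − n/N)·s²/n ≤ D requires n ≥ n₀/(1 + n₀/N) = 467.9089/(1 + 467.9089/62246) = 464.4178.
Rounding up, n = 465.

465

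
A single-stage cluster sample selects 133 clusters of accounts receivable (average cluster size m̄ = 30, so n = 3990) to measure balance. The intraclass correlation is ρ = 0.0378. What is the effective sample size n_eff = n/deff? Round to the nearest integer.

deff = 1 + (30 − 1)·0.0378 = 1 + 1.0962 = 2.0962.
n_eff = 3990 / 2.0962 = 1903.

1903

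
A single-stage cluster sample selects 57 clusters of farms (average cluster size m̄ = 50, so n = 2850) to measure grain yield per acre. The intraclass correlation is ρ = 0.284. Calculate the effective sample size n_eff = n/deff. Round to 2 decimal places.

191.07

deff = 1 + (50 − 1)·0.284 = 1 + 13.916 = 14.916.
n_eff = 2850 / 14.916 = 191.07.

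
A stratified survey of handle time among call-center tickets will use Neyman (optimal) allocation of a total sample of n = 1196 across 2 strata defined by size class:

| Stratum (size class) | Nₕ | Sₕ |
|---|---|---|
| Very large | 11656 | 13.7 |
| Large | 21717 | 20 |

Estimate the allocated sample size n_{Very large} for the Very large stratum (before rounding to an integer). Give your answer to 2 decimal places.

Neyman allocation: nₕ = n·NₕSₕ / Σⱼ NⱼSⱼ.
Σ NⱼSⱼ = 11656·13.7 + 21717·20 = 594027.2.
n_{Very large} = 1196·11656·13.7 / 594027.2 = 321.51.

321.51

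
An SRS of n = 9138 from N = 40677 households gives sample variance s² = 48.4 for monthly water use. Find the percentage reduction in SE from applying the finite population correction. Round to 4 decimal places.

11.9459

f = n/N = 9138/40677 = 0.22464784.
SE_no-fpc = √(s²/n) = 0.072777495; SE_fpc = √((1−f)s²/n) = 0.064083556.
Ratio = √(1−f) = 0.88054084. Reduction = 100·(1 − 0.88054084) = 11.9459%.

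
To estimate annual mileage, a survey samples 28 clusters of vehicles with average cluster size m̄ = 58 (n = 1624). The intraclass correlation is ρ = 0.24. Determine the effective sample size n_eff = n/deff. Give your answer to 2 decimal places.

deff = 1 + (58 − 1)·0.24 = 1 + 13.68 = 14.68.
n_eff = 1624 / 14.68 = 110.63.

110.63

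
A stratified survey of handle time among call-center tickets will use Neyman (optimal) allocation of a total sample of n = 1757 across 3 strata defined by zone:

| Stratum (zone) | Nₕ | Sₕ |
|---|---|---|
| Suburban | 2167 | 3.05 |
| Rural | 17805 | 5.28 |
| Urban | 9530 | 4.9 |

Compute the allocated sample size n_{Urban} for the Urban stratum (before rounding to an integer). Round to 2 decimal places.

Neyman allocation: nₕ = n·NₕSₕ / Σⱼ NⱼSⱼ.
Σ NⱼSⱼ = 2167·3.05 + 17805·5.28 + 9530·4.9 = 147316.75.
n_{Urban} = 1757·9530·4.9 / 147316.75 = 556.94.

556.94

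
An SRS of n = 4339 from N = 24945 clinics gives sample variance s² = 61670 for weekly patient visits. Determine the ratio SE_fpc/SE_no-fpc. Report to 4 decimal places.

0.9089

f = n/N = 4339/24945 = 0.17394267.
SE_no-fpc = √(s²/n) = 3.7700069; SE_fpc = √((1−f)s²/n) = 3.4264724.
Ratio = √(1−f) = 0.90887696.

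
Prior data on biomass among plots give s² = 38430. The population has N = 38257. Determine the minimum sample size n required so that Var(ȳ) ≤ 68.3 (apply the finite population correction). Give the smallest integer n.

Without fpc, n₀ = s²/D = 38430/68.3 = 562.6647.
With fpc, (1 − n/N)·s²/n ≤ D requires n ≥ n₀/(1 + n₀/N) = 562.6647/(1 + 562.6647/38257) = 554.5093.
Rounding up, n = 555.

555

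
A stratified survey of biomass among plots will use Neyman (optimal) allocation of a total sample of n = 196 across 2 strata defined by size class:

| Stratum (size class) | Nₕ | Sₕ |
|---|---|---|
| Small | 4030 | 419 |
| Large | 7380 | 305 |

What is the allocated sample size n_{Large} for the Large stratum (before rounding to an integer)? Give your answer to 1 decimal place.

Neyman allocation: nₕ = n·NₕSₕ / Σⱼ NⱼSⱼ.
Σ NⱼSⱼ = 4030·419 + 7380·305 = 3.93947 × 10^6.
n_{Large} = 196·7380·305 / (3.93947 × 10^6) = 112.0.

112.0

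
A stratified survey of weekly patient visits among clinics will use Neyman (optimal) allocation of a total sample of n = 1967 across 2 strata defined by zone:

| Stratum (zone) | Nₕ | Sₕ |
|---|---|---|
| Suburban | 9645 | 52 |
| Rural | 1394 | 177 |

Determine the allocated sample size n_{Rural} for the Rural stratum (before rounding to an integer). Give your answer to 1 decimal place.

Neyman allocation: nₕ = n·NₕSₕ / Σⱼ NⱼSⱼ.
Σ NⱼSⱼ = 9645·52 + 1394·177 = 748278.
n_{Rural} = 1967·1394·177 / 748278 = 648.6.

648.6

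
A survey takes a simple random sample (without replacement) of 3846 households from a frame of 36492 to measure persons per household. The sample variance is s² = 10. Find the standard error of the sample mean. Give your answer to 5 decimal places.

0.04823

Under SRS without replacement, Var(ȳ) = (1 − f)·s²/n with f = n/N = 3846/36492 = 0.10539296.
Var(ȳ) = (1 − 0.10539296)·10/3846 = 0.89460704·0.002600104 = 0.0023260713.
SE(ȳ) = √(0.0023260713) = 0.04823.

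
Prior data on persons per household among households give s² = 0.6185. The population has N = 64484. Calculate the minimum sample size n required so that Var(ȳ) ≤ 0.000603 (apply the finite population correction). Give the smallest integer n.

Without fpc, n₀ = s²/D = 0.6185/0.000603 = 1025.7048.
With fpc, (1 − n/N)·s²/n ≤ D requires n ≥ n₀/(1 + n₀/N) = 1025.7048/(1 + 1025.7048/64484) = 1009.6450.
Rounding up, n = 1010.

1010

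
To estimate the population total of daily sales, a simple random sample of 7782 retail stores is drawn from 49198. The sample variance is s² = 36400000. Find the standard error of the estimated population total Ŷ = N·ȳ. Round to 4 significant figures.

Var(Ŷ) = N²·Var(ȳ) = N²·(1 − n/N)·s²/n.
f = 7782/49198 = 0.15817716; Var(ȳ) = 0.84182284·36400000/7782 = 3937.5933.
Var(Ŷ) = 49198² · 3937.5933 = 9.5307209 × 10^12.
SE(Ŷ) = √(9.5307209 × 10^12) = 3.087 × 10^6.

3.087 × 10^6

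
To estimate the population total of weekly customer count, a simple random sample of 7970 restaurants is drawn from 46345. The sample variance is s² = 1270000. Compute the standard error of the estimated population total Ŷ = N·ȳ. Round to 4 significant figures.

Var(Ŷ) = N²·Var(ȳ) = N²·(1 − n/N)·s²/n.
f = 7970/46345 = 0.17197109; Var(ȳ) = 0.82802891·1270000/7970 = 131.94438.
Var(Ŷ) = 46345² · 131.94438 = 2.8339793 × 10^11.
SE(Ŷ) = √(2.8339793 × 10^11) = 532400.

532400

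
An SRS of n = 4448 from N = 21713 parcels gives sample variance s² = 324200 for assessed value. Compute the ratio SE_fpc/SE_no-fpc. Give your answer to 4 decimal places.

f = n/N = 4448/21713 = 0.20485423.
SE_no-fpc = √(s²/n) = 8.5373702; SE_fpc = √((1−f)s²/n) = 7.6128538.
Ratio = √(1−f) = 0.89170946.

0.8917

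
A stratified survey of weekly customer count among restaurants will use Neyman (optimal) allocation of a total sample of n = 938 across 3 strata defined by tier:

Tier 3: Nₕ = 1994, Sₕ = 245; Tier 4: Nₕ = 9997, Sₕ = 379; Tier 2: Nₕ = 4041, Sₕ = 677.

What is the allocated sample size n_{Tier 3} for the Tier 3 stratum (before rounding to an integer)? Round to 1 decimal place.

65.3

Neyman allocation: nₕ = n·NₕSₕ / Σⱼ NⱼSⱼ.
Σ NⱼSⱼ = 1994·245 + 9997·379 + 4041·677 = 7.01315 × 10^6.
n_{Tier 3} = 938·1994·245 / (7.01315 × 10^6) = 65.3.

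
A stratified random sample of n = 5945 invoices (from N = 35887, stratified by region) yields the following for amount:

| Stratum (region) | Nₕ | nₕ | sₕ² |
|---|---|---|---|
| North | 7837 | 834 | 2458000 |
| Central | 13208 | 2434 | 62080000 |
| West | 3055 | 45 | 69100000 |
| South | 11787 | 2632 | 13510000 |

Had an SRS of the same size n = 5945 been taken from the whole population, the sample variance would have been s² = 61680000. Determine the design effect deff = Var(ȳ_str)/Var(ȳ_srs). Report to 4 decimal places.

Var(ȳ_str) = Σ Wₕ²(1−fₕ)sₕ²/nₕ with Wₕ = Nₕ/35887:
  North: (7837/35887)²·(1−834/7837)·2458000/834 = 125.59591
  Central: (13208/35887)²·(1−2434/13208)·62080000/2434 = 2818.1938
  West: (3055/35887)²·(1−45/3055)·69100000/45 = 10963.998
  South: (11787/35887)²·(1−2632/11787)·13510000/2632 = 430.08747
  → Var(ȳ_str) = 14337.875.
Var(ȳ_srs) = (1 − 5945/35887)·61680000/5945 = 8656.3769.
deff = 14337.875 / 8656.3769 = 1.6563.

1.6563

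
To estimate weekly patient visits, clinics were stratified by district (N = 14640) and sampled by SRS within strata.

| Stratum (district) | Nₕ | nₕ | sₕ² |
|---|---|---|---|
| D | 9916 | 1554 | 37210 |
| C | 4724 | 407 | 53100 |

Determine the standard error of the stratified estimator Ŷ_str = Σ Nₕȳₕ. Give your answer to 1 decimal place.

68162.4

Var(Ŷ_str) = Σₕ Nₕ²(1 − fₕ)sₕ²/nₕ.
D: 9916²·(1 − 1554/9916)·37210/1554 = 1.9854335 × 10^9.
C: 4724²·(1 − 407/4724)·53100/407 = 2.6606764 × 10^9.
Sum = 4.6461099 × 10^9.
SE = √(4.6461099 × 10^9) = 68162.4.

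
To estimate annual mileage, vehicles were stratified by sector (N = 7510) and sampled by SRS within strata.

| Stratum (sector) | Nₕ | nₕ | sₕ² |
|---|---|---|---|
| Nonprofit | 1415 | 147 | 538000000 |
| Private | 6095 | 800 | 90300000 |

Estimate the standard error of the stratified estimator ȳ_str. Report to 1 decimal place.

425.5

Var(ȳ_str) = Σₕ Wₕ²(1 − fₕ)sₕ²/nₕ with Wₕ = Nₕ/N, N = 7510.
Nonprofit: Wₕ = 0.18841545; term = 0.18841545²·(1 − 0.10388693)·538000000/147 = 116428.89.
Private: Wₕ = 0.81158455; term = 0.81158455²·(1 − 0.13125513)·90300000/800 = 64588.852.
Sum = 181017.74.
SE = √(181017.74) = 425.5.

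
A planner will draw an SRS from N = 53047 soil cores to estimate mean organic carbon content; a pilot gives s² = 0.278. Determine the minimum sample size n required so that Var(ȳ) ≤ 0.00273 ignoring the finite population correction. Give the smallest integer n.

102

Without fpc, n₀ = s²/D = 0.278/0.00273 = 101.8315.
Rounding up, n = 102.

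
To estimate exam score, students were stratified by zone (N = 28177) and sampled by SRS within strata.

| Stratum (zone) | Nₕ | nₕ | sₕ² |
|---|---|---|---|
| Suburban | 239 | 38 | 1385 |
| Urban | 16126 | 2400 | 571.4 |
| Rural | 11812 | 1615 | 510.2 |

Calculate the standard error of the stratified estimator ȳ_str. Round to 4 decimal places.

Var(ȳ_str) = Σₕ Wₕ²(1 − fₕ)sₕ²/nₕ with Wₕ = Nₕ/N, N = 28177.
Suburban: Wₕ = 0.00848210; term = 0.00848210²·(1 − 0.15899582)·1385/38 = 0.002205315.
Urban: Wₕ = 0.57231075; term = 0.57231075²·(1 − 0.14882798)·571.4/2400 = 0.066375857.
Rural: Wₕ = 0.41920715; term = 0.41920715²·(1 − 0.13672536)·510.2/1615 = 0.047926342.
Sum = 0.11650751.
SE = √(0.11650751) = 0.3413.

0.3413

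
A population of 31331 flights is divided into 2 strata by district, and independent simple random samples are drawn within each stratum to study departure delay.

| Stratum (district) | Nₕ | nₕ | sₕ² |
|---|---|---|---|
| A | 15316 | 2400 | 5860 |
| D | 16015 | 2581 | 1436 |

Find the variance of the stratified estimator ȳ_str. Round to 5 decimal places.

Var(ȳ_str) = Σₕ Wₕ²(1 − fₕ)sₕ²/nₕ with Wₕ = Nₕ/N, N = 31331.
A: Wₕ = 0.48884491; term = 0.48884491²·(1 − 0.15669888)·5860/2400 = 0.49205229.
D: Wₕ = 0.51115509; term = 0.51115509²·(1 − 0.16116141)·1436/2581 = 0.12194113.
Sum = 0.61399342.

0.61399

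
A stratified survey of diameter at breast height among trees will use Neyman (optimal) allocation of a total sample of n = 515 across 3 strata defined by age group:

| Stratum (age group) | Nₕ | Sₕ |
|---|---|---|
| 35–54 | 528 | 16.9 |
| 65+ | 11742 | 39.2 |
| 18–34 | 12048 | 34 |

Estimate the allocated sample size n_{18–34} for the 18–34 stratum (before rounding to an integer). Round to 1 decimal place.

240.0

Neyman allocation: nₕ = n·NₕSₕ / Σⱼ NⱼSⱼ.
Σ NⱼSⱼ = 528·16.9 + 11742·39.2 + 12048·34 = 878841.6.
n_{18–34} = 515·12048·34 / 878841.6 = 240.0.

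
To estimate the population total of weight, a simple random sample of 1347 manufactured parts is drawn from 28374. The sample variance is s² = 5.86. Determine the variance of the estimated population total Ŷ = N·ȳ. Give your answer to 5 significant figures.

Var(Ŷ) = N²·Var(ȳ) = N²·(1 − n/N)·s²/n.
f = 1347/28374 = 0.04747304; Var(ȳ) = 0.95252696·5.86/1347 = 0.0041438812.
Var(Ŷ) = 28374² · 0.0041438812 = 3.3361719 × 10^6.

3.3362 × 10^6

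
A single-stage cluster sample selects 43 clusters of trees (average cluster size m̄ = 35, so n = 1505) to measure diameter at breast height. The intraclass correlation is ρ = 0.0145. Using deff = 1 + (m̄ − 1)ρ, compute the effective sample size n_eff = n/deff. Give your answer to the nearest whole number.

deff = 1 + (35 − 1)·0.0145 = 1 + 0.493 = 1.493.
n_eff = 1505 / 1.493 = 1008.

1008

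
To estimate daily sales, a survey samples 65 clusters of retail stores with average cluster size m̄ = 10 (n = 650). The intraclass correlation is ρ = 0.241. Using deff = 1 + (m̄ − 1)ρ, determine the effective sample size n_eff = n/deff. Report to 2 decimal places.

deff = 1 + (10 − 1)·0.241 = 1 + 2.169 = 3.169.
n_eff = 650 / 3.169 = 205.11.

205.11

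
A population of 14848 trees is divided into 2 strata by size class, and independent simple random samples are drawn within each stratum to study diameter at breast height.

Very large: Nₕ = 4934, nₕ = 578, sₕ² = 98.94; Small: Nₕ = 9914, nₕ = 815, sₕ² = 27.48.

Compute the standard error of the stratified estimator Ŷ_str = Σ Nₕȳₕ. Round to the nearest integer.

2592

Var(Ŷ_str) = Σₕ Nₕ²(1 − fₕ)sₕ²/nₕ.
Very large: 4934²·(1 − 578/4934)·98.94/578 = 3.679011 × 10^6.
Small: 9914²·(1 − 815/9914)·27.48/815 = 3.0415972 × 10^6.
Sum = 6.7206082 × 10^6.
SE = √(6.7206082 × 10^6) = 2592.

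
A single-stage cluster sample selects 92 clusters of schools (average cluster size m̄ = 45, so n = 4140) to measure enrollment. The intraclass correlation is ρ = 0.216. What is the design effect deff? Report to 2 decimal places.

10.50

deff = 1 + (45 − 1)·0.216 = 1 + 9.504 = 10.504.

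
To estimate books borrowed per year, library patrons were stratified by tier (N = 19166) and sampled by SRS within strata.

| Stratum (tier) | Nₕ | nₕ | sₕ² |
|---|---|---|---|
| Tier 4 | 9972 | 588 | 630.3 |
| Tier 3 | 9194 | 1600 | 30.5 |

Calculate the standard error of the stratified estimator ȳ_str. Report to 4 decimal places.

0.5260

Var(ȳ_str) = Σₕ Wₕ²(1 − fₕ)sₕ²/nₕ with Wₕ = Nₕ/N, N = 19166.
Tier 4: Wₕ = 0.52029636; term = 0.52029636²·(1 − 0.05896510)·630.3/588 = 0.27307207.
Tier 3: Wₕ = 0.47970364; term = 0.47970364²·(1 − 0.17402654)·30.5/1600 = 0.0036231973.
Sum = 0.27669527.
SE = √(0.27669527) = 0.5260.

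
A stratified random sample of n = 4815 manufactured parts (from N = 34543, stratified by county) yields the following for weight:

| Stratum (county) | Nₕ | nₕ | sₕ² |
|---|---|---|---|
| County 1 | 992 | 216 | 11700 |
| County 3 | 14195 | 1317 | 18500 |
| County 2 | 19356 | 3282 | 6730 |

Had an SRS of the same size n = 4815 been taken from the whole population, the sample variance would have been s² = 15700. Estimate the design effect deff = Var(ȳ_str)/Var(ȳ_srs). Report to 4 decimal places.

Var(ȳ_str) = Σ Wₕ²(1−fₕ)sₕ²/nₕ with Wₕ = Nₕ/34543:
  County 1: (992/34543)²·(1−216/992)·11700/216 = 0.034945028
  County 3: (14195/34543)²·(1−1317/14195)·18500/1317 = 2.1520367
  County 2: (19356/34543)²·(1−3282/19356)·6730/3282 = 0.53468249
  → Var(ȳ_str) = 2.7216642.
Var(ȳ_srs) = (1 − 4815/34543)·15700/4815 = 2.8061378.
deff = 2.7216642 / 2.8061378 = 0.9699.

0.9699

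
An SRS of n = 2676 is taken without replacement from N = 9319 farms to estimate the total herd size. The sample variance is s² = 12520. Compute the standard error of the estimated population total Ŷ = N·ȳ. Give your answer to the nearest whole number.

Var(Ŷ) = N²·Var(ȳ) = N²·(1 − n/N)·s²/n.
f = 2676/9319 = 0.28715527; Var(ȳ) = 0.71284473·12520/2676 = 3.335133.
Var(Ŷ) = 9319² · 3.335133 = 2.8963549 × 10^8.
SE(Ŷ) = √(2.8963549 × 10^8) = 17019.

17019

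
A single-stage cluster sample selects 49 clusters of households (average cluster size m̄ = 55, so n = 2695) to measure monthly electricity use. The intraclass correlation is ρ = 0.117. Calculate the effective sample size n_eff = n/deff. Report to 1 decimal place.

deff = 1 + (55 − 1)·0.117 = 1 + 6.318 = 7.318.
n_eff = 2695 / 7.318 = 368.3.

368.3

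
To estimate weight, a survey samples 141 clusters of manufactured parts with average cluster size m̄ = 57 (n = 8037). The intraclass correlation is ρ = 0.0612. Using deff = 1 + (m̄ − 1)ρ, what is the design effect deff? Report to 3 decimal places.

4.427

deff = 1 + (57 − 1)·0.0612 = 1 + 3.4272 = 4.4272.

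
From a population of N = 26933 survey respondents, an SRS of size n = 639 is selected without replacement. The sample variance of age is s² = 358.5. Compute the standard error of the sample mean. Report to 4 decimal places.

0.7401

Under SRS without replacement, Var(ȳ) = (1 − f)·s²/n with f = n/N = 639/26933 = 0.02372554.
Var(ȳ) = (1 − 0.02372554)·358.5/639 = 0.97627446·0.56103286 = 0.54772206.
SE(ȳ) = √(0.54772206) = 0.7401.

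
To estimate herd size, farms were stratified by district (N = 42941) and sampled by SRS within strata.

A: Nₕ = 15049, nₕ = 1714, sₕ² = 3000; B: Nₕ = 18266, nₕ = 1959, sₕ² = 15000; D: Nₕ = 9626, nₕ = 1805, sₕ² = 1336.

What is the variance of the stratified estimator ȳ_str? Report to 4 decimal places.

Var(ȳ_str) = Σₕ Wₕ²(1 − fₕ)sₕ²/nₕ with Wₕ = Nₕ/N, N = 42941.
A: Wₕ = 0.35045760; term = 0.35045760²·(1 − 0.11389461)·3000/1714 = 0.19048764.
B: Wₕ = 0.42537435; term = 0.42537435²·(1 − 0.10724844)·15000/1959 = 1.236887.
D: Wₕ = 0.22416804; term = 0.22416804²·(1 − 0.18751299)·1336/1805 = 0.030219904.
Sum = 1.4575945.

1.4576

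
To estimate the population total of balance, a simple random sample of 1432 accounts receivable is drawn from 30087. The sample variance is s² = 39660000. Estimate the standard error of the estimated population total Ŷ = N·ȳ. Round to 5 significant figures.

Var(Ŷ) = N²·Var(ȳ) = N²·(1 − n/N)·s²/n.
f = 1432/30087 = 0.04759531; Var(ȳ) = 0.95240469·39660000/1432 = 26377.353.
Var(Ŷ) = 30087² · 26377.353 = 2.3877507 × 10^13.
SE(Ŷ) = √(2.3877507 × 10^13) = 4.8865 × 10^6.

4.8865 × 10^6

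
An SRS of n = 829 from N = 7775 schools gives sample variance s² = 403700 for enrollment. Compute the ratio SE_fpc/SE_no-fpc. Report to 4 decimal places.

0.9452

f = n/N = 829/7775 = 0.10662379.
SE_no-fpc = √(s²/n) = 22.067448; SE_fpc = √((1−f)s²/n) = 20.857838.
Ratio = √(1−f) = 0.94518580.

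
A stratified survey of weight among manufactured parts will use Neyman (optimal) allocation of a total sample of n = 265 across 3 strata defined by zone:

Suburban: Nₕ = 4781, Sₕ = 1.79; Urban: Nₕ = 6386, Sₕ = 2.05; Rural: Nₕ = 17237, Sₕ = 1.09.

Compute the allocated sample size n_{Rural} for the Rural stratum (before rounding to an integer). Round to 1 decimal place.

123.1

Neyman allocation: nₕ = n·NₕSₕ / Σⱼ NⱼSⱼ.
Σ NⱼSⱼ = 4781·1.79 + 6386·2.05 + 17237·1.09 = 40437.62.
n_{Rural} = 265·17237·1.09 / 40437.62 = 123.1.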